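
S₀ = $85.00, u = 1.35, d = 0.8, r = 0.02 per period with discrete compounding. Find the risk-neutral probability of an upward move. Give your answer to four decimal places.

Risk-neutral probability p = (1 + 0.02 − 0.8)/(1.35 − 0.8) = 0.2200/0.5500 = 0.4000

p = 0.4000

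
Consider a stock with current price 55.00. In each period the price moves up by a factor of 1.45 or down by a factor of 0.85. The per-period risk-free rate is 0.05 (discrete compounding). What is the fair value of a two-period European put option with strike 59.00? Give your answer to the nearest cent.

Risk-neutral probability p = (1 + 0.05 − 0.85)/(1.45 − 0.85) = 0.2000/0.6000 = 0.3333
Terminal stock prices: S_uu = 115.6, S_ud = 67.79, S_dd = 39.74
Terminal payoffs (K − S): max(-56.64, 0) = 0, max(-8.787, 0) = 0, max(19.26, 0) = 19.26
Node u (S = 79.75): V_u = 1/1.05·[0.3333·0.0000 + 0.6667·0.0000] = 0.0000
Node d (S = 46.75): V_d = 1/1.05·[0.3333·0.0000 + 0.6667·19.2625] = 12.2302
Node 0 (S = 55): V_0 = 1/1.05·[0.3333·0.0000 + 0.6667·12.2302] = 7.7652

7.77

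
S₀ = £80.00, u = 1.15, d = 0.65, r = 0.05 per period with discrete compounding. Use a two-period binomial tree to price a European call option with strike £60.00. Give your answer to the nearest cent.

£26.59

Risk-neutral probability p = (1 + 0.05 − 0.65)/(1.15 − 0.65) = 0.4000/0.5000 = 0.8000
Terminal stock prices: S_uu = 105.8, S_ud = 59.8, S_dd = 33.8
Terminal payoffs (S − K): max(45.8, 0) = 45.8, max(-0.2, 0) = 0, max(-26.2, 0) = 0
Node u (S = 92): V_u = 1/1.05·[0.8000·45.8000 + 0.2000·0.0000] = 34.8952
Node d (S = 52): V_d = 1/1.05·[0.8000·0.0000 + 0.2000·0.0000] = 0.0000
Node 0 (S = 80): V_0 = 1/1.05·[0.8000·34.8952 + 0.2000·0.0000] = 26.5868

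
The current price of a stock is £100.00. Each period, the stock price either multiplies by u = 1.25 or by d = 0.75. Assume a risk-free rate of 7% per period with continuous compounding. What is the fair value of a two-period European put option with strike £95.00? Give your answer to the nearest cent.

Risk-neutral probability p = (e^0.07 − 0.75)/(1.25 − 0.75) = 0.3225/0.5000 = 0.6450
Terminal stock prices: S_uu = 156.2, S_ud = 93.75, S_dd = 56.25
Terminal payoffs (K − S): max(-61.25, 0) = 0, max(1.25, 0) = 1.25, max(38.75, 0) = 38.75
Node u (S = 125): V_u = e^(−0.07)·[0.6450·0.0000 + 0.3550·1.2500] = 0.4137
Node d (S = 75): V_d = e^(−0.07)·[0.6450·1.2500 + 0.3550·38.7500] = 13.5774
Node 0 (S = 100): V_0 = e^(−0.07)·[0.6450·0.4137 + 0.3550·13.5774] = 4.7427

£4.74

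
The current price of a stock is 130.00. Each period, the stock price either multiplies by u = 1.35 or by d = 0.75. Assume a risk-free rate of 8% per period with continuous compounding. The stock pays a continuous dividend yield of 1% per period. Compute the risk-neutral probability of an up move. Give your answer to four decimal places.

Per-period risk-free factor R = e^0.08 = 1.0833; dividend-adjusted growth = e^(0.08−0.01) = 1.0725.
Risk-neutral probability p = (1.0725 − 0.75)/(1.35 − 0.75) = 0.3225/0.6000 = 0.5375

p = 0.5375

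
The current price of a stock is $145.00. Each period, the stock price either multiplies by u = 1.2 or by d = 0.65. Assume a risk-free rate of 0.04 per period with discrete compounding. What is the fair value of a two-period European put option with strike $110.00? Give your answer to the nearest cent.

Risk-neutral probability p = (1 + 0.04 − 0.65)/(1.2 − 0.65) = 0.3900/0.5500 = 0.7091
Terminal stock prices: S_uu = 208.8, S_ud = 113.1, S_dd = 61.26
Terminal payoffs (K − S): max(-98.8, 0) = 0, max(-3.1, 0) = 0, max(48.74, 0) = 48.74
Node u (S = 174): V_u = 1/1.04·[0.7091·0.0000 + 0.2909·0.0000] = 0.0000
Node d (S = 94.25): V_d = 1/1.04·[0.7091·0.0000 + 0.2909·48.7375] = 13.6329
Node 0 (S = 145): V_0 = 1/1.04·[0.7091·0.0000 + 0.2909·13.6329] = 3.8134

$3.81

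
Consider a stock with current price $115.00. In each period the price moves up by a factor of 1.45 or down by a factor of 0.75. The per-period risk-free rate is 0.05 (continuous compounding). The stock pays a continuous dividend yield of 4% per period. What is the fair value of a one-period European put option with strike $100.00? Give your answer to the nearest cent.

$8.22

Per-period risk-free factor R = e^0.05 = 1.0513; dividend-adjusted growth = e^(0.05−0.04) = 1.0101.
Risk-neutral probability p = (1.0101 − 0.75)/(1.45 − 0.75) = 0.2601/0.7000 = 0.3715
Terminal stock prices: S_u = 166.8, S_d = 86.25
Terminal payoffs (K − S): max(-66.75, 0) = 0, max(13.75, 0) = 13.75
Node 0 (S = 115): V_0 = e^(−0.05)·[0.3715·0.0000 + 0.6285·13.7500] = 8.2204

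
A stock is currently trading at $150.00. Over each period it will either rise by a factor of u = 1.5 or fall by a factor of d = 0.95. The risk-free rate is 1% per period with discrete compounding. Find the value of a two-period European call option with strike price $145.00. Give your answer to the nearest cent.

$15.35

Risk-neutral probability p = (1 + 0.01 − 0.95)/(1.5 − 0.95) = 0.0600/0.5500 = 0.1091
Terminal stock prices: S_uu = 337.5, S_ud = 213.8, S_dd = 135.4
Terminal payoffs (S − K): max(192.5, 0) = 192.5, max(68.75, 0) = 68.75, max(-9.625, 0) = 0
Node u (S = 225): V_u = 1/1.01·[0.1091·192.5000 + 0.8909·68.7500] = 81.4356
Node d (S = 142.5): V_d = 1/1.01·[0.1091·68.7500 + 0.8909·0.0000] = 7.4257
Node 0 (S = 150): V_0 = 1/1.01·[0.1091·81.4356 + 0.8909·7.4257] = 15.3461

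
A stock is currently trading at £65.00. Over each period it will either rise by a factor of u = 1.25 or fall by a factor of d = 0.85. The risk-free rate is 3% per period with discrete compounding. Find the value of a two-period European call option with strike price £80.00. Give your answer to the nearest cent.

Risk-neutral probability p = (1 + 0.03 − 0.85)/(1.25 − 0.85) = 0.1800/0.4000 = 0.4500
Terminal stock prices: S_uu = 101.6, S_ud = 69.06, S_dd = 46.96
Terminal payoffs (S − K): max(21.56, 0) = 21.56, max(-10.94, 0) = 0, max(-33.04, 0) = 0
Node u (S = 81.25): V_u = 1/1.03·[0.4500·21.5625 + 0.5500·0.0000] = 9.4205
Node d (S = 55.25): V_d = 1/1.03·[0.4500·0.0000 + 0.5500·0.0000] = 0.0000
Node 0 (S = 65): V_0 = 1/1.03·[0.4500·9.4205 + 0.5500·0.0000] = 4.1158

£4.12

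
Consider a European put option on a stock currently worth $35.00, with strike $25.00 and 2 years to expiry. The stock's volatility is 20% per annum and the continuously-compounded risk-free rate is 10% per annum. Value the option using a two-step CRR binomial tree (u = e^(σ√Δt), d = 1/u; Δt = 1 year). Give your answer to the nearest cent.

CRR parameters: u = e^(σ√Δt) = e^(0.2·√1) = 1.2214, d = 1/u = 0.8187
Per-period rate: rΔt = 0.1·1 = 0.1, so R = e^0.1 = 1.1052
Risk-neutral probability p = (e^0.1 − 0.8187)/(1.2214 − 0.8187) = 0.2864/0.4027 = 0.7113
Terminal stock prices: S_uu = 52.21, S_ud = 35, S_dd = 23.46
Terminal payoffs (K − S): max(-27.21, 0) = 0, max(-10, 0) = 0, max(1.539, 0) = 1.539
Node u (S = 42.75): V_u = e^(−0.1)·[0.7113·0.0000 + 0.2887·0.0000] = 0.0000
Node d (S = 28.66): V_d = e^(−0.1)·[0.7113·0.0000 + 0.2887·1.5388] = 0.4019
Node 0 (S = 35): V_0 = e^(−0.1)·[0.7113·0.0000 + 0.2887·0.4019] = 0.1050

$0.10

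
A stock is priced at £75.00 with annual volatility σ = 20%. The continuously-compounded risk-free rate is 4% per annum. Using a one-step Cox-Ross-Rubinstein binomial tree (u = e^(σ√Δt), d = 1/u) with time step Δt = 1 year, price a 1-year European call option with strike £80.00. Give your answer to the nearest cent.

CRR parameters: u = e^(σ√Δt) = e^(0.2·√1) = 1.2214, d = 1/u = 0.8187
Per-period rate: rΔt = 0.04·1 = 0.04, so R = e^0.04 = 1.0408
Risk-neutral probability p = (e^0.04 − 0.8187)/(1.2214 − 0.8187) = 0.2221/0.4027 = 0.5515
Terminal stock prices: S_u = 91.61, S_d = 61.4
Terminal payoffs (S − K): max(11.61, 0) = 11.61, max(-18.6, 0) = 0
Node 0 (S = 75): V_0 = e^(−0.04)·[0.5515·11.6052 + 0.4485·0.0000] = 6.1495

£6.15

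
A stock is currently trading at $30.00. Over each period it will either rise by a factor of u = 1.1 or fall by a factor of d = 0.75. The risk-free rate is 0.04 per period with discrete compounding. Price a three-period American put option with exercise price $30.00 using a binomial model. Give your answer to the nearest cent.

Risk-neutral probability p = (1 + 0.04 − 0.75)/(1.1 − 0.75) = 0.2900/0.3500 = 0.8286
Terminal stock prices: S_uuu = 39.93, S_uud = 27.23, S_udd = 18.56, S_ddd = 12.66
Terminal payoffs (K − S): max(-9.93, 0) = 0, max(2.775, 0) = 2.775, max(11.44, 0) = 11.44, max(17.34, 0) = 17.34
Node uu (S = 36.3): continuation = 1/1.04·[0.8286·0.0000 + 0.1714·2.7750] = 0.4574; exercise value = 0.0000 ≤ continuation, so V_uu = 0.4574
Node ud (S = 24.75): continuation = 1/1.04·[0.8286·2.7750 + 0.1714·11.4375] = 4.0962; exercise value = 5.2500 > continuation, so V_ud = 5.2500 (exercise)
Node dd (S = 16.88): continuation = 1/1.04·[0.8286·11.4375 + 0.1714·17.3438] = 11.9712; exercise value = 13.1250 > continuation, so V_dd = 13.1250 (exercise)
Node u (S = 33): continuation = 1/1.04·[0.8286·0.4574 + 0.1714·5.2500] = 1.2298; exercise value = 0.0000 ≤ continuation, so V_u = 1.2298
Node d (S = 22.5): continuation = 1/1.04·[0.8286·5.2500 + 0.1714·13.1250] = 6.3462; exercise value = 7.5000 > continuation, so V_d = 7.5000 (exercise)
Node 0 (S = 30): continuation = 1/1.04·[0.8286·1.2298 + 0.1714·7.5000] = 2.2161; exercise value = 0.0000 ≤ continuation, so V_0 = 2.2161

$2.22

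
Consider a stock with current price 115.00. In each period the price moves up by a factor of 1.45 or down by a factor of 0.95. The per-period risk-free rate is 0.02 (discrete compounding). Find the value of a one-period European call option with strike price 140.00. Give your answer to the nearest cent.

3.67

Risk-neutral probability p = (1 + 0.02 − 0.95)/(1.45 − 0.95) = 0.0700/0.5000 = 0.1400
Terminal stock prices: S_u = 166.8, S_d = 109.2
Terminal payoffs (S − K): max(26.75, 0) = 26.75, max(-30.75, 0) = 0
Node 0 (S = 115): V_0 = 1/1.02·[0.1400·26.7500 + 0.8600·0.0000] = 3.6716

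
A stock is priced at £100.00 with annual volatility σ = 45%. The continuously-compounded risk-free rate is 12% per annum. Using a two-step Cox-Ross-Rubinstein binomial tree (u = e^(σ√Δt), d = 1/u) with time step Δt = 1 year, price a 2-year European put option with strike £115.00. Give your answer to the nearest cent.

CRR parameters: u = e^(σ√Δt) = e^(0.45·√1) = 1.5683, d = 1/u = 0.6376
Per-period rate: rΔt = 0.12·1 = 0.12, so R = e^0.12 = 1.1275
Risk-neutral probability p = (e^0.12 − 0.6376)/(1.5683 − 0.6376) = 0.4899/0.9307 = 0.5264
Terminal stock prices: S_uu = 246, S_ud = 100, S_dd = 40.66
Terminal payoffs (K − S): max(-131, 0) = 0, max(15, 0) = 15, max(74.34, 0) = 74.34
Node u (S = 156.8): V_u = e^(−0.12)·[0.5264·0.0000 + 0.4736·15.0000] = 6.3013
Node d (S = 63.76): V_d = e^(−0.12)·[0.5264·15.0000 + 0.4736·74.3430] = 38.2330
Node 0 (S = 100): V_0 = e^(−0.12)·[0.5264·6.3013 + 0.4736·38.2330] = 19.0029

£19.00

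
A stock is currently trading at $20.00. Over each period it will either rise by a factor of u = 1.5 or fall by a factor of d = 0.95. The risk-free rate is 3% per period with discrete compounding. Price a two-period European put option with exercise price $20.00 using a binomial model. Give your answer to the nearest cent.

$1.34

Risk-neutral probability p = (1 + 0.03 − 0.95)/(1.5 − 0.95) = 0.0800/0.5500 = 0.1455
Terminal stock prices: S_uu = 45, S_ud = 28.5, S_dd = 18.05
Terminal payoffs (K − S): max(-25, 0) = 0, max(-8.5, 0) = 0, max(1.95, 0) = 1.95
Node u (S = 30): V_u = 1/1.03·[0.1455·0.0000 + 0.8545·0.0000] = 0.0000
Node d (S = 19): V_d = 1/1.03·[0.1455·0.0000 + 0.8545·1.9500] = 1.6178
Node 0 (S = 20): V_0 = 1/1.03·[0.1455·0.0000 + 0.8545·1.6178] = 1.3422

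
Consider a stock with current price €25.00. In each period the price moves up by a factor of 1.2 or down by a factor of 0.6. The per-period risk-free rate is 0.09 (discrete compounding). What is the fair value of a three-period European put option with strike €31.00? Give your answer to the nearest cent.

€4.07

Risk-neutral probability p = (1 + 0.09 − 0.6)/(1.2 − 0.6) = 0.4900/0.6000 = 0.8167
Terminal stock prices: S_uuu = 43.2, S_uud = 21.6, S_udd = 10.8, S_ddd = 5.4
Terminal payoffs (K − S): max(-12.2, 0) = 0, max(9.4, 0) = 9.4, max(20.2, 0) = 20.2, max(25.6, 0) = 25.6
Node uu (S = 36): V_uu = 1/1.09·[0.8167·0.0000 + 0.1833·9.4000] = 1.5810
Node ud (S = 18): V_ud = 1/1.09·[0.8167·9.4000 + 0.1833·20.2000] = 10.4404
Node dd (S = 9): V_dd = 1/1.09·[0.8167·20.2000 + 0.1833·25.6000] = 19.4404
Node u (S = 30): V_u = 1/1.09·[0.8167·1.5810 + 0.1833·10.4404] = 2.9406
Node d (S = 15): V_d = 1/1.09·[0.8167·10.4404 + 0.1833·19.4404] = 11.0921
Node 0 (S = 25): V_0 = 1/1.09·[0.8167·2.9406 + 0.1833·11.0921] = 4.0688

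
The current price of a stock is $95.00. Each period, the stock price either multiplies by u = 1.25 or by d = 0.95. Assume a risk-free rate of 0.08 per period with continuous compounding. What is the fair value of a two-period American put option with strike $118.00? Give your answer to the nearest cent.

$23.00

Risk-neutral probability p = (e^0.08 − 0.95)/(1.25 − 0.95) = 0.1333/0.3000 = 0.4443
Terminal stock prices: S_uu = 148.4, S_ud = 112.8, S_dd = 85.74
Terminal payoffs (K − S): max(-30.44, 0) = 0, max(5.188, 0) = 5.188, max(32.26, 0) = 32.26
Node u (S = 118.8): continuation = e^(−0.08)·[0.4443·0.0000 + 0.5557·5.1875] = 2.6611; exercise value = 0.0000 ≤ continuation, so V_u = 2.6611
Node d (S = 90.25): continuation = e^(−0.08)·[0.4443·5.1875 + 0.5557·32.2625] = 18.6777; exercise value = 27.7500 > continuation, so V_d = 27.7500 (exercise)
Node 0 (S = 95): continuation = e^(−0.08)·[0.4443·2.6611 + 0.5557·27.7500] = 15.3267; exercise value = 23.0000 > continuation, so V_0 = 23.0000 (exercise)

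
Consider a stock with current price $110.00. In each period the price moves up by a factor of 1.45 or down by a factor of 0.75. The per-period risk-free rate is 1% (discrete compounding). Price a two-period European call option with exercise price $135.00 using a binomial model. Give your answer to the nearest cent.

Risk-neutral probability p = (1 + 0.01 − 0.75)/(1.45 − 0.75) = 0.2600/0.7000 = 0.3714
Terminal stock prices: S_uu = 231.3, S_ud = 119.6, S_dd = 61.88
Terminal payoffs (S − K): max(96.28, 0) = 96.28, max(-15.38, 0) = 0, max(-73.12, 0) = 0
Node u (S = 159.5): V_u = 1/1.01·[0.3714·96.2750 + 0.6286·0.0000] = 35.4052
Node d (S = 82.5): V_d = 1/1.01·[0.3714·0.0000 + 0.6286·0.0000] = 0.0000
Node 0 (S = 110): V_0 = 1/1.01·[0.3714·35.4052 + 0.6286·0.0000] = 13.0203

$13.02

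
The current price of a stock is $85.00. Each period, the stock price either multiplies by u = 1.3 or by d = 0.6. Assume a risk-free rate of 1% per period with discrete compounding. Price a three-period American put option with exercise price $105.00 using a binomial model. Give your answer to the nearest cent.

Risk-neutral probability p = (1 + 0.01 − 0.6)/(1.3 − 0.6) = 0.4100/0.7000 = 0.5857
Terminal stock prices: S_uuu = 186.7, S_uud = 86.19, S_udd = 39.78, S_ddd = 18.36
Terminal payoffs (K − S): max(-81.75, 0) = 0, max(18.81, 0) = 18.81, max(65.22, 0) = 65.22, max(86.64, 0) = 86.64
Node uu (S = 143.7): continuation = 1/1.01·[0.5857·0.0000 + 0.4143·18.8100] = 7.7156; exercise value = 0.0000 ≤ continuation, so V_uu = 7.7156
Node ud (S = 66.3): continuation = 1/1.01·[0.5857·18.8100 + 0.4143·65.2200] = 37.6604; exercise value = 38.7000 > continuation, so V_ud = 38.7000 (exercise)
Node dd (S = 30.6): continuation = 1/1.01·[0.5857·65.2200 + 0.4143·86.6400] = 73.3604; exercise value = 74.4000 > continuation, so V_dd = 74.4000 (exercise)
Node u (S = 110.5): continuation = 1/1.01·[0.5857·7.7156 + 0.4143·38.7000] = 20.3485; exercise value = 0.0000 ≤ continuation, so V_u = 20.3485
Node d (S = 51): continuation = 1/1.01·[0.5857·38.7000 + 0.4143·74.4000] = 52.9604; exercise value = 54.0000 > continuation, so V_d = 54.0000 (exercise)
Node 0 (S = 85): continuation = 1/1.01·[0.5857·20.3485 + 0.4143·54.0000] = 33.9503; exercise value = 20.0000 ≤ continuation, so V_0 = 33.9503

$33.95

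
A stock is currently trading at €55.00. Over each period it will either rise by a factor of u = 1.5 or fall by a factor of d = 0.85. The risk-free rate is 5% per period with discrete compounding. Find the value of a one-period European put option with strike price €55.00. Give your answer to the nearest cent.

€5.44

Risk-neutral probability p = (1 + 0.05 − 0.85)/(1.5 − 0.85) = 0.2000/0.6500 = 0.3077
Terminal stock prices: S_u = 82.5, S_d = 46.75
Terminal payoffs (K − S): max(-27.5, 0) = 0, max(8.25, 0) = 8.25
Node 0 (S = 55): V_0 = 1/1.05·[0.3077·0.0000 + 0.6923·8.2500] = 5.4396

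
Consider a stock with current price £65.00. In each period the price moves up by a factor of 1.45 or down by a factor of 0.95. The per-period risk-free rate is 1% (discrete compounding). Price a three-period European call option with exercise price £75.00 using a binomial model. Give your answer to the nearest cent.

£4.95

Risk-neutral probability p = (1 + 0.01 − 0.95)/(1.45 − 0.95) = 0.0600/0.5000 = 0.1200
Terminal stock prices: S_uuu = 198.2, S_uud = 129.8, S_udd = 85.06, S_ddd = 55.73
Terminal payoffs (S − K): max(123.2, 0) = 123.2, max(54.83, 0) = 54.83, max(10.06, 0) = 10.06, max(-19.27, 0) = 0
Node uu (S = 136.7): V_uu = 1/1.01·[0.1200·123.1606 + 0.8800·54.8294] = 62.4051
Node ud (S = 89.54): V_ud = 1/1.01·[0.1200·54.8294 + 0.8800·10.0606] = 15.2801
Node dd (S = 58.66): V_dd = 1/1.01·[0.1200·10.0606 + 0.8800·0.0000] = 1.1953
Node u (S = 94.25): V_u = 1/1.01·[0.1200·62.4051 + 0.8800·15.2801] = 20.7278
Node d (S = 61.75): V_d = 1/1.01·[0.1200·15.2801 + 0.8800·1.1953] = 2.8569
Node 0 (S = 65): V_0 = 1/1.01·[0.1200·20.7278 + 0.8800·2.8569] = 4.9519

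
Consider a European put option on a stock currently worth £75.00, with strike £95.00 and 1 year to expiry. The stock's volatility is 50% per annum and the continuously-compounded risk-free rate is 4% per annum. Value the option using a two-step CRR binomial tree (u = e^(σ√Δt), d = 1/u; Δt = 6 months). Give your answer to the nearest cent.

CRR parameters: u = e^(σ√Δt) = e^(0.5·√0.5) = 1.4241, d = 1/u = 0.7022
Per-period rate: rΔt = 0.04·0.5 = 0.02, so R = e^0.02 = 1.0202
Risk-neutral probability p = (e^0.02 − 0.7022)/(1.4241 − 0.7022) = 0.3180/0.7219 = 0.4405
Terminal stock prices: S_uu = 152.1, S_ud = 75, S_dd = 36.98
Terminal payoffs (K − S): max(-57.11, 0) = 0, max(20, 0) = 20, max(58.02, 0) = 58.02
Node u (S = 106.8): V_u = e^(−0.02)·[0.4405·0.0000 + 0.5595·20.0000] = 10.9684
Node d (S = 52.66): V_d = e^(−0.02)·[0.4405·20.0000 + 0.5595·58.0198] = 40.4547
Node 0 (S = 75): V_0 = e^(−0.02)·[0.4405·10.9684 + 0.5595·40.4547] = 26.9220

£26.92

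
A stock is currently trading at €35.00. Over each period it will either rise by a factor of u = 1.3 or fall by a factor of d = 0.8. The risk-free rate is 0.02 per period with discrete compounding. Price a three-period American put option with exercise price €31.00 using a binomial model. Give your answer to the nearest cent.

Risk-neutral probability p = (1 + 0.02 − 0.8)/(1.3 − 0.8) = 0.2200/0.5000 = 0.4400
Terminal stock prices: S_uuu = 76.89, S_uud = 47.32, S_udd = 29.12, S_ddd = 17.92
Terminal payoffs (K − S): max(-45.89, 0) = 0, max(-16.32, 0) = 0, max(1.88, 0) = 1.88, max(13.08, 0) = 13.08
Node uu (S = 59.15): continuation = 1/1.02·[0.4400·0.0000 + 0.5600·0.0000] = 0.0000; exercise value = 0.0000 ≤ continuation, so V_uu = 0.0000
Node ud (S = 36.4): continuation = 1/1.02·[0.4400·0.0000 + 0.5600·1.8800] = 1.0322; exercise value = 0.0000 ≤ continuation, so V_ud = 1.0322
Node dd (S = 22.4): continuation = 1/1.02·[0.4400·1.8800 + 0.5600·13.0800] = 7.9922; exercise value = 8.6000 > continuation, so V_dd = 8.6000 (exercise)
Node u (S = 45.5): continuation = 1/1.02·[0.4400·0.0000 + 0.5600·1.0322] = 0.5667; exercise value = 0.0000 ≤ continuation, so V_u = 0.5667
Node d (S = 28): continuation = 1/1.02·[0.4400·1.0322 + 0.5600·8.6000] = 5.1668; exercise value = 3.0000 ≤ continuation, so V_d = 5.1668
Node 0 (S = 35): continuation = 1/1.02·[0.4400·0.5667 + 0.5600·5.1668] = 3.0811; exercise value = 0.0000 ≤ continuation, so V_0 = 3.0811

€3.08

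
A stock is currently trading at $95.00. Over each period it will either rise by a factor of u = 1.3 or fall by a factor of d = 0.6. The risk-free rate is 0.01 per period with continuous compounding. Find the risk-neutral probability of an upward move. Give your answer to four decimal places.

p = 0.5858

Risk-neutral probability p = (e^0.01 − 0.6)/(1.3 − 0.6) = 0.4101/0.7000 = 0.5858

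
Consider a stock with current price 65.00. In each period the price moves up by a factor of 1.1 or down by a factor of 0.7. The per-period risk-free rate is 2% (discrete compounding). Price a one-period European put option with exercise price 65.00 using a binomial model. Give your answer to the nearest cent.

Risk-neutral probability p = (1 + 0.02 − 0.7)/(1.1 − 0.7) = 0.3200/0.4000 = 0.8000
Terminal stock prices: S_u = 71.5, S_d = 45.5
Terminal payoffs (K − S): max(-6.5, 0) = 0, max(19.5, 0) = 19.5
Node 0 (S = 65): V_0 = 1/1.02·[0.8000·0.0000 + 0.2000·19.5000] = 3.8235

3.82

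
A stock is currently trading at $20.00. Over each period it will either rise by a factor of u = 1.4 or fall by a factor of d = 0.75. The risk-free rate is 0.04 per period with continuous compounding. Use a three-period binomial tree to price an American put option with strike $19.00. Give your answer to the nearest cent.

$2.97

Risk-neutral probability p = (e^0.04 − 0.75)/(1.4 − 0.75) = 0.2908/0.6500 = 0.4474
Terminal stock prices: S_uuu = 54.88, S_uud = 29.4, S_udd = 15.75, S_ddd = 8.438
Terminal payoffs (K − S): max(-35.88, 0) = 0, max(-10.4, 0) = 0, max(3.25, 0) = 3.25, max(10.56, 0) = 10.56
Node uu (S = 39.2): continuation = e^(−0.04)·[0.4474·0.0000 + 0.5526·0.0000] = 0.0000; exercise value = 0.0000 ≤ continuation, so V_uu = 0.0000
Node ud (S = 21): continuation = e^(−0.04)·[0.4474·0.0000 + 0.5526·3.2500] = 1.7255; exercise value = 0.0000 ≤ continuation, so V_ud = 1.7255
Node dd (S = 11.25): continuation = e^(−0.04)·[0.4474·3.2500 + 0.5526·10.5625] = 7.0050; exercise value = 7.7500 > continuation, so V_dd = 7.7500 (exercise)
Node u (S = 28): continuation = e^(−0.04)·[0.4474·0.0000 + 0.5526·1.7255] = 0.9161; exercise value = 0.0000 ≤ continuation, so V_u = 0.9161
Node d (S = 15): continuation = e^(−0.04)·[0.4474·1.7255 + 0.5526·7.7500] = 4.8564; exercise value = 4.0000 ≤ continuation, so V_d = 4.8564
Node 0 (S = 20): continuation = e^(−0.04)·[0.4474·0.9161 + 0.5526·4.8564] = 2.9722; exercise value = 0.0000 ≤ continuation, so V_0 = 2.9722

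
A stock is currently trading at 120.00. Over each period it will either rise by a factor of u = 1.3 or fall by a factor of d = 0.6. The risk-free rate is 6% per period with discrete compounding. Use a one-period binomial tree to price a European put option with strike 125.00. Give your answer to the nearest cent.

Risk-neutral probability p = (1 + 0.06 − 0.6)/(1.3 − 0.6) = 0.4600/0.7000 = 0.6571
Terminal stock prices: S_u = 156, S_d = 72
Terminal payoffs (K − S): max(-31, 0) = 0, max(53, 0) = 53
Node 0 (S = 120): V_0 = 1/1.06·[0.6571·0.0000 + 0.3429·53.0000] = 17.1429

17.14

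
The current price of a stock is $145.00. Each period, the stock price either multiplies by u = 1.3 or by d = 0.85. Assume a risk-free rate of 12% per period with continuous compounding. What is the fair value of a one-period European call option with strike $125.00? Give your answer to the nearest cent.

Risk-neutral probability p = (e^0.12 − 0.85)/(1.3 − 0.85) = 0.2775/0.4500 = 0.6167
Terminal stock prices: S_u = 188.5, S_d = 123.2
Terminal payoffs (S − K): max(63.5, 0) = 63.5, max(-1.75, 0) = 0
Node 0 (S = 145): V_0 = e^(−0.12)·[0.6167·63.5000 + 0.3833·0.0000] = 34.7299

$34.73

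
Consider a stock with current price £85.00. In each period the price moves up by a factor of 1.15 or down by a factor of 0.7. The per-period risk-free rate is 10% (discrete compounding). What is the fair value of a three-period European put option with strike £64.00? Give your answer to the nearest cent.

£0.43

Risk-neutral probability p = (1 + 0.1 − 0.7)/(1.15 − 0.7) = 0.4000/0.4500 = 0.8889
Terminal stock prices: S_uuu = 129.3, S_uud = 78.69, S_udd = 47.9, S_ddd = 29.15
Terminal payoffs (K − S): max(-65.27, 0) = 0, max(-14.69, 0) = 0, max(16.1, 0) = 16.1, max(34.85, 0) = 34.85
Node uu (S = 112.4): V_uu = 1/1.1·[0.8889·0.0000 + 0.1111·0.0000] = 0.0000
Node ud (S = 68.42): V_ud = 1/1.1·[0.8889·0.0000 + 0.1111·16.1025] = 1.6265
Node dd (S = 41.65): V_dd = 1/1.1·[0.8889·16.1025 + 0.1111·34.8450] = 16.5318
Node u (S = 97.75): V_u = 1/1.1·[0.8889·0.0000 + 0.1111·1.6265] = 0.1643
Node d (S = 59.5): V_d = 1/1.1·[0.8889·1.6265 + 0.1111·16.5318] = 2.9842
Node 0 (S = 85): V_0 = 1/1.1·[0.8889·0.1643 + 0.1111·2.9842] = 0.4342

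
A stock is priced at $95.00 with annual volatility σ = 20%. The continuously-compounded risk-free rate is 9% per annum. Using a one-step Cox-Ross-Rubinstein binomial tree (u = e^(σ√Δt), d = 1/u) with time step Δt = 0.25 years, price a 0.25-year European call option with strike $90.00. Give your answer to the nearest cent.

$8.63

CRR parameters: u = e^(σ√Δt) = e^(0.2·√0.25) = 1.1052, d = 1/u = 0.9048
Per-period rate: rΔt = 0.09·0.25 = 0.0225, so R = e^0.0225 = 1.0228
Risk-neutral probability p = (e^0.0225 − 0.9048)/(1.1052 − 0.9048) = 0.1179/0.2003 = 0.5886
Terminal stock prices: S_u = 105, S_d = 85.96
Terminal payoffs (S − K): max(14.99, 0) = 14.99, max(-4.04, 0) = 0
Node 0 (S = 95): V_0 = e^(−0.0225)·[0.5886·14.9912 + 0.4114·0.0000] = 8.6276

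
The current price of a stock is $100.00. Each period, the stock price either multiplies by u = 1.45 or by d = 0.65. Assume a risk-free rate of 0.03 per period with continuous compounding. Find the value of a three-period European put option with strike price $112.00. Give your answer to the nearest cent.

$29.34

Risk-neutral probability p = (e^0.03 − 0.65)/(1.45 − 0.65) = 0.3805/0.8000 = 0.4756
Terminal stock prices: S_uuu = 304.9, S_uud = 136.7, S_udd = 61.26, S_ddd = 27.46
Terminal payoffs (K − S): max(-192.9, 0) = 0, max(-24.66, 0) = 0, max(50.74, 0) = 50.74, max(84.54, 0) = 84.54
Node uu (S = 210.2): V_uu = e^(−0.03)·[0.4756·0.0000 + 0.5244·0.0000] = 0.0000
Node ud (S = 94.25): V_ud = e^(−0.03)·[0.4756·0.0000 + 0.5244·50.7375] = 25.8220
Node dd (S = 42.25): V_dd = e^(−0.03)·[0.4756·50.7375 + 0.5244·84.5375] = 66.4399
Node u (S = 145): V_u = e^(−0.03)·[0.4756·0.0000 + 0.5244·25.8220] = 13.1416
Node d (S = 65): V_d = e^(−0.03)·[0.4756·25.8220 + 0.5244·66.4399] = 45.7306
Node 0 (S = 100): V_0 = e^(−0.03)·[0.4756·13.1416 + 0.5244·45.7306] = 29.3388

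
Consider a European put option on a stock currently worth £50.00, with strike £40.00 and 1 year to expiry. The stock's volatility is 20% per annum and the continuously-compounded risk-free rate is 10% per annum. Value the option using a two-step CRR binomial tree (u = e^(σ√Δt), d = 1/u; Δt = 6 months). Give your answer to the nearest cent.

£0.26

CRR parameters: u = e^(σ√Δt) = e^(0.2·√0.5) = 1.1519, d = 1/u = 0.8681
Per-period rate: rΔt = 0.1·0.5 = 0.05, so R = e^0.05 = 1.0513
Risk-neutral probability p = (e^0.05 − 0.8681)/(1.1519 − 0.8681) = 0.1831/0.2838 = 0.6454
Terminal stock prices: S_uu = 66.34, S_ud = 50, S_dd = 37.68
Terminal payoffs (K − S): max(-26.34, 0) = 0, max(-10, 0) = 0, max(2.318, 0) = 2.318
Node u (S = 57.6): V_u = e^(−0.05)·[0.6454·0.0000 + 0.3546·0.0000] = 0.0000
Node d (S = 43.41): V_d = e^(−0.05)·[0.6454·0.0000 + 0.3546·2.3181] = 0.7820
Node 0 (S = 50): V_0 = e^(−0.05)·[0.6454·0.0000 + 0.3546·0.7820] = 0.2638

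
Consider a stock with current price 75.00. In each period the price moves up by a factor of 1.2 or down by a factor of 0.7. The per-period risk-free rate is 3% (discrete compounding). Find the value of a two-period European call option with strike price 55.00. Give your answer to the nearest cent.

25.15

Risk-neutral probability p = (1 + 0.03 − 0.7)/(1.2 − 0.7) = 0.3300/0.5000 = 0.6600
Terminal stock prices: S_uu = 108, S_ud = 63, S_dd = 36.75
Terminal payoffs (S − K): max(53, 0) = 53, max(8, 0) = 8, max(-18.25, 0) = 0
Node u (S = 90): V_u = 1/1.03·[0.6600·53.0000 + 0.3400·8.0000] = 36.6019
Node d (S = 52.5): V_d = 1/1.03·[0.6600·8.0000 + 0.3400·0.0000] = 5.1262
Node 0 (S = 75): V_0 = 1/1.03·[0.6600·36.6019 + 0.3400·5.1262] = 25.1458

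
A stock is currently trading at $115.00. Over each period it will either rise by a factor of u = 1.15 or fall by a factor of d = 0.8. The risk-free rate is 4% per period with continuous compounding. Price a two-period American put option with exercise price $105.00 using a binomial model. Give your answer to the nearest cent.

$3.90

Risk-neutral probability p = (e^0.04 − 0.8)/(1.15 − 0.8) = 0.2408/0.3500 = 0.6880
Terminal stock prices: S_uu = 152.1, S_ud = 105.8, S_dd = 73.6
Terminal payoffs (K − S): max(-47.09, 0) = 0, max(-0.8, 0) = 0, max(31.4, 0) = 31.4
Node u (S = 132.2): continuation = e^(−0.04)·[0.6880·0.0000 + 0.3120·0.0000] = 0.0000; exercise value = 0.0000 ≤ continuation, so V_u = 0.0000
Node d (S = 92): continuation = e^(−0.04)·[0.6880·0.0000 + 0.3120·31.4000] = 9.4117; exercise value = 13.0000 > continuation, so V_d = 13.0000 (exercise)
Node 0 (S = 115): continuation = e^(−0.04)·[0.6880·0.0000 + 0.3120·13.0000] = 3.8966; exercise value = 0.0000 ≤ continuation, so V_0 = 3.8966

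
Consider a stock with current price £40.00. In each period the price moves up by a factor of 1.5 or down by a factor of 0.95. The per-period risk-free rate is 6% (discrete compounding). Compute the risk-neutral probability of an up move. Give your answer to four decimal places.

p = 0.2000

Risk-neutral probability p = (1 + 0.06 − 0.95)/(1.5 − 0.95) = 0.1100/0.5500 = 0.2000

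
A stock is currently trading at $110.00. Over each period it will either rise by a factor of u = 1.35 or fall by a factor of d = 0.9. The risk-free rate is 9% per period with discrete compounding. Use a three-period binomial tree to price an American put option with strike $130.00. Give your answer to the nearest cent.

Risk-neutral probability p = (1 + 0.09 − 0.9)/(1.35 − 0.9) = 0.1900/0.4500 = 0.4222
Terminal stock prices: S_uuu = 270.6, S_uud = 180.4, S_udd = 120.3, S_ddd = 80.19
Terminal payoffs (K − S): max(-140.6, 0) = 0, max(-50.43, 0) = 0, max(9.715, 0) = 9.715, max(49.81, 0) = 49.81
Node uu (S = 200.5): continuation = 1/1.09·[0.4222·0.0000 + 0.5778·0.0000] = 0.0000; exercise value = 0.0000 ≤ continuation, so V_uu = 0.0000
Node ud (S = 133.7): continuation = 1/1.09·[0.4222·0.0000 + 0.5778·9.7150] = 5.1496; exercise value = 0.0000 ≤ continuation, so V_ud = 5.1496
Node dd (S = 89.1): continuation = 1/1.09·[0.4222·9.7150 + 0.5778·49.8100] = 30.1661; exercise value = 40.9000 > continuation, so V_dd = 40.9000 (exercise)
Node u (S = 148.5): continuation = 1/1.09·[0.4222·0.0000 + 0.5778·5.1496] = 2.7297; exercise value = 0.0000 ≤ continuation, so V_u = 2.7297
Node d (S = 99): continuation = 1/1.09·[0.4222·5.1496 + 0.5778·40.9000] = 23.6747; exercise value = 31.0000 > continuation, so V_d = 31.0000 (exercise)
Node 0 (S = 110): continuation = 1/1.09·[0.4222·2.7297 + 0.5778·31.0000] = 17.4896; exercise value = 20.0000 > continuation, so V_0 = 20.0000 (exercise)

$20.00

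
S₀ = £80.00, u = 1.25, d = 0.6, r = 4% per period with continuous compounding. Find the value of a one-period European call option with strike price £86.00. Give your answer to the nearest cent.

Risk-neutral probability p = (e^0.04 − 0.6)/(1.25 − 0.6) = 0.4408/0.6500 = 0.6782
Terminal stock prices: S_u = 100, S_d = 48
Terminal payoffs (S − K): max(14, 0) = 14, max(-38, 0) = 0
Node 0 (S = 80): V_0 = e^(−0.04)·[0.6782·14.0000 + 0.3218·0.0000] = 9.1221

£9.12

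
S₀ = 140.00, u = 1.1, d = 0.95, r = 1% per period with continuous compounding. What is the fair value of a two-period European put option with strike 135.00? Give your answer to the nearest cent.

3.05

Risk-neutral probability p = (e^0.01 − 0.95)/(1.1 − 0.95) = 0.0601/0.1500 = 0.4003
Terminal stock prices: S_uu = 169.4, S_ud = 146.3, S_dd = 126.3
Terminal payoffs (K − S): max(-34.4, 0) = 0, max(-11.3, 0) = 0, max(8.65, 0) = 8.65
Node u (S = 154): V_u = e^(−0.01)·[0.4003·0.0000 + 0.5997·0.0000] = 0.0000
Node d (S = 133): V_d = e^(−0.01)·[0.4003·0.0000 + 0.5997·8.6500] = 5.1355
Node 0 (S = 140): V_0 = e^(−0.01)·[0.4003·0.0000 + 0.5997·5.1355] = 3.0489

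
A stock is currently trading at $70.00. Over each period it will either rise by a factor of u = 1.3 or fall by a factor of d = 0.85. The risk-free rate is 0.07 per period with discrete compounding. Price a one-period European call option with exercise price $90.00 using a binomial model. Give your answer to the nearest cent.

$0.46

Risk-neutral probability p = (1 + 0.07 − 0.85)/(1.3 − 0.85) = 0.2200/0.4500 = 0.4889
Terminal stock prices: S_u = 91, S_d = 59.5
Terminal payoffs (S − K): max(1, 0) = 1, max(-30.5, 0) = 0
Node 0 (S = 70): V_0 = 1/1.07·[0.4889·1.0000 + 0.5111·0.0000] = 0.4569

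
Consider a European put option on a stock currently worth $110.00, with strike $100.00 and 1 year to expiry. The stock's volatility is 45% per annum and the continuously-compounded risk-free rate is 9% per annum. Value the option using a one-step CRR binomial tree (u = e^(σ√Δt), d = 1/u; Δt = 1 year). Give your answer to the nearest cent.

CRR parameters: u = e^(σ√Δt) = e^(0.45·√1) = 1.5683, d = 1/u = 0.6376
Per-period rate: rΔt = 0.09·1 = 0.09, so R = e^0.09 = 1.0942
Risk-neutral probability p = (e^0.09 − 0.6376)/(1.5683 − 0.6376) = 0.4565/0.9307 = 0.4905
Terminal stock prices: S_u = 172.5, S_d = 70.14
Terminal payoffs (K − S): max(-72.51, 0) = 0, max(29.86, 0) = 29.86
Node 0 (S = 110): V_0 = e^(−0.09)·[0.4905·0.0000 + 0.5095·29.8609] = 13.9033

$13.90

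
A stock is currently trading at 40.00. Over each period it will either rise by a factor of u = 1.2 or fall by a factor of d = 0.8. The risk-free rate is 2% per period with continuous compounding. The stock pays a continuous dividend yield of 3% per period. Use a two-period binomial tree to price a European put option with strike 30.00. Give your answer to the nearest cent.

Per-period risk-free factor R = e^0.02 = 1.0202; dividend-adjusted growth = e^(0.02−0.03) = 0.9900.
Risk-neutral probability p = (0.9900 − 0.8)/(1.2 − 0.8) = 0.1900/0.4000 = 0.4751
Terminal stock prices: S_uu = 57.6, S_ud = 38.4, S_dd = 25.6
Terminal payoffs (K − S): max(-27.6, 0) = 0, max(-8.4, 0) = 0, max(4.4, 0) = 4.4
Node u (S = 48): V_u = e^(−0.02)·[0.4751·0.0000 + 0.5249·0.0000] = 0.0000
Node d (S = 32): V_d = e^(−0.02)·[0.4751·0.0000 + 0.5249·4.4000] = 2.2637
Node 0 (S = 40): V_0 = e^(−0.02)·[0.4751·0.0000 + 0.5249·2.2637] = 1.1646

1.16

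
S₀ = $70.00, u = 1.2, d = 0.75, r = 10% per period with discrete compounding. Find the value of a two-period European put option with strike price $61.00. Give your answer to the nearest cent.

Risk-neutral probability p = (1 + 0.1 − 0.75)/(1.2 − 0.75) = 0.3500/0.4500 = 0.7778
Terminal stock prices: S_uu = 100.8, S_ud = 63, S_dd = 39.38
Terminal payoffs (K − S): max(-39.8, 0) = 0, max(-2, 0) = 0, max(21.62, 0) = 21.62
Node u (S = 84): V_u = 1/1.1·[0.7778·0.0000 + 0.2222·0.0000] = 0.0000
Node d (S = 52.5): V_d = 1/1.1·[0.7778·0.0000 + 0.2222·21.6250] = 4.3687
Node 0 (S = 70): V_0 = 1/1.1·[0.7778·0.0000 + 0.2222·4.3687] = 0.8826

$0.88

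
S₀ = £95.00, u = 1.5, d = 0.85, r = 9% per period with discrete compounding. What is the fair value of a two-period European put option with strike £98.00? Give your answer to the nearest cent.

£9.83

Risk-neutral probability p = (1 + 0.09 − 0.85)/(1.5 − 0.85) = 0.2400/0.6500 = 0.3692
Terminal stock prices: S_uu = 213.8, S_ud = 121.1, S_dd = 68.64
Terminal payoffs (K − S): max(-115.8, 0) = 0, max(-23.12, 0) = 0, max(29.36, 0) = 29.36
Node u (S = 142.5): V_u = 1/1.09·[0.3692·0.0000 + 0.6308·0.0000] = 0.0000
Node d (S = 80.75): V_d = 1/1.09·[0.3692·0.0000 + 0.6308·29.3625] = 16.9917
Node 0 (S = 95): V_0 = 1/1.09·[0.3692·0.0000 + 0.6308·16.9917] = 9.8329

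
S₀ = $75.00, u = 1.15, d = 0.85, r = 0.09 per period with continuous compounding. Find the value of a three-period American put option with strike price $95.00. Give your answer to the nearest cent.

Risk-neutral probability p = (e^0.09 − 0.85)/(1.15 − 0.85) = 0.2442/0.3000 = 0.8139
Terminal stock prices: S_uuu = 114.1, S_uud = 84.31, S_udd = 62.32, S_ddd = 46.06
Terminal payoffs (K − S): max(-19.07, 0) = 0, max(10.69, 0) = 10.69, max(32.68, 0) = 32.68, max(48.94, 0) = 48.94
Node uu (S = 99.19): continuation = e^(−0.09)·[0.8139·0.0000 + 0.1861·10.6906] = 1.8181; exercise value = 0.0000 ≤ continuation, so V_uu = 1.8181
Node ud (S = 73.31): continuation = e^(−0.09)·[0.8139·10.6906 + 0.1861·32.6844] = 13.5110; exercise value = 21.6875 > continuation, so V_ud = 21.6875 (exercise)
Node dd (S = 54.19): continuation = e^(−0.09)·[0.8139·32.6844 + 0.1861·48.9406] = 32.6360; exercise value = 40.8125 > continuation, so V_dd = 40.8125 (exercise)
Node u (S = 86.25): continuation = e^(−0.09)·[0.8139·1.8181 + 0.1861·21.6875] = 5.0408; exercise value = 8.7500 > continuation, so V_u = 8.7500 (exercise)
Node d (S = 63.75): continuation = e^(−0.09)·[0.8139·21.6875 + 0.1861·40.8125] = 23.0735; exercise value = 31.2500 > continuation, so V_d = 31.2500 (exercise)
Node 0 (S = 75): continuation = e^(−0.09)·[0.8139·8.7500 + 0.1861·31.2500] = 11.8235; exercise value = 20.0000 > continuation, so V_0 = 20.0000 (exercise)

$20.00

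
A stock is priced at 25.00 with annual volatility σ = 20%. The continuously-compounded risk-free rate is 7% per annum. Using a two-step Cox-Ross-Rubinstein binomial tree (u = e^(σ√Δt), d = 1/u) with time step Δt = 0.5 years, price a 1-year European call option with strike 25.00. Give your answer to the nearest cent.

2.65

CRR parameters: u = e^(σ√Δt) = e^(0.2·√0.5) = 1.1519, d = 1/u = 0.8681
Per-period rate: rΔt = 0.07·0.5 = 0.035, so R = e^0.035 = 1.0356
Risk-neutral probability p = (e^0.035 − 0.8681)/(1.1519 − 0.8681) = 0.1675/0.2838 = 0.5902
Terminal stock prices: S_uu = 33.17, S_ud = 25, S_dd = 18.84
Terminal payoffs (S − K): max(8.172, 0) = 8.172, max(0, 0) = 0, max(-6.159, 0) = 0
Node u (S = 28.8): V_u = e^(−0.035)·[0.5902·8.1724 + 0.4098·0.0000] = 4.6576
Node d (S = 21.7): V_d = e^(−0.035)·[0.5902·0.0000 + 0.4098·0.0000] = 0.0000
Node 0 (S = 25): V_0 = e^(−0.035)·[0.5902·4.6576 + 0.4098·0.0000] = 2.6545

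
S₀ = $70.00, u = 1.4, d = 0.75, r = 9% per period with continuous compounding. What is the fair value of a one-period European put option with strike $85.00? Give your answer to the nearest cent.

Risk-neutral probability p = (e^0.09 − 0.75)/(1.4 − 0.75) = 0.3442/0.6500 = 0.5295
Terminal stock prices: S_u = 98, S_d = 52.5
Terminal payoffs (K − S): max(-13, 0) = 0, max(32.5, 0) = 32.5
Node 0 (S = 70): V_0 = e^(−0.09)·[0.5295·0.0000 + 0.4705·32.5000] = 13.9752

$13.98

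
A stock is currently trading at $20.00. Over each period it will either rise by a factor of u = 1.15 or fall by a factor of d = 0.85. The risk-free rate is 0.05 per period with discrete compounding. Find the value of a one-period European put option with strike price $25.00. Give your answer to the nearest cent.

Risk-neutral probability p = (1 + 0.05 − 0.85)/(1.15 − 0.85) = 0.2000/0.3000 = 0.6667
Terminal stock prices: S_u = 23, S_d = 17
Terminal payoffs (K − S): max(2, 0) = 2, max(8, 0) = 8
Node 0 (S = 20): V_0 = 1/1.05·[0.6667·2.0000 + 0.3333·8.0000] = 3.8095

$3.81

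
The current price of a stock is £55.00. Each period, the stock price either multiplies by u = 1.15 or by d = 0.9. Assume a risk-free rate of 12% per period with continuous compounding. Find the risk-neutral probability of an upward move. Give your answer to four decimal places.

Risk-neutral probability p = (e^0.12 − 0.9)/(1.15 − 0.9) = 0.2275/0.2500 = 0.9100

p = 0.9100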